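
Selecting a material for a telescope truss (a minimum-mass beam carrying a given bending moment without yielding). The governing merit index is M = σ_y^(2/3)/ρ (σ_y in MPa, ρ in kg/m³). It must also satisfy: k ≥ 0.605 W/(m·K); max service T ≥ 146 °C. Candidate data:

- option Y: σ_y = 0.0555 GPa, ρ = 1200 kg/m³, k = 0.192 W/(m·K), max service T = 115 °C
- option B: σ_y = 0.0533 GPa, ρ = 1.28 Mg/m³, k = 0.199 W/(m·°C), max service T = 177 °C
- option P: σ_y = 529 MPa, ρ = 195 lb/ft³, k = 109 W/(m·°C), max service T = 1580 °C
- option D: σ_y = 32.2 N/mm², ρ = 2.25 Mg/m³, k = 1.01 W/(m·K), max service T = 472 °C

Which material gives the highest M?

Screen on constraints: k ≥ 0.605 W/(m·K); max service T ≥ 146 °C. Survivors: option P, option D.
Normalizing units and computing the index:
  option P: σ_y = 529.0 MPa, ρ = 3124 kg/m³
  option D: σ_y = 32.20 MPa, ρ = 2250 kg/m³
  option P: M = 20.9×10⁻³
  option D: M = 4.50×10⁻³
Highest index: option P.

option P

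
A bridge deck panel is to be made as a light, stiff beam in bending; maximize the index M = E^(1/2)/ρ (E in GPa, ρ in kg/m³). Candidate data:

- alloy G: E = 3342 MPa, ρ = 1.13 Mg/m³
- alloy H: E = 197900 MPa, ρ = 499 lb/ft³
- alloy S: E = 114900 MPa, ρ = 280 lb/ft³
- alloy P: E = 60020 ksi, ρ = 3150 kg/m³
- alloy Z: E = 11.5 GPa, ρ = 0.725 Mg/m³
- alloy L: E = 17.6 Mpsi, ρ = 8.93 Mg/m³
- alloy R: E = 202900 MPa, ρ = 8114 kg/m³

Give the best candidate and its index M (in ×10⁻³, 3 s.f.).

Putting every candidate on a common basis:
  alloy G: E = 3.342 GPa, ρ = 1130 kg/m³
  alloy H: E = 197.9 GPa, ρ = 7993 kg/m³
  alloy S: E = 114.9 GPa, ρ = 4485 kg/m³
  alloy P: E = 413.8 GPa, ρ = 3150 kg/m³
  alloy Z: E = 11.50 GPa, ρ = 725.0 kg/m³
  alloy L: E = 121.3 GPa, ρ = 8930 kg/m³
  alloy R: E = 202.9 GPa, ρ = 8114 kg/m³
  alloy P: M = 6.46×10⁻³
  alloy Z: M = 4.68×10⁻³
  alloy S: M = 2.39×10⁻³
  alloy H: M = 1.76×10⁻³
  alloy R: M = 1.76×10⁻³
  alloy G: M = 1.62×10⁻³
  alloy L: M = 1.23×10⁻³
Alloy P has the largest M.

alloy P, M = 6.46×10⁻³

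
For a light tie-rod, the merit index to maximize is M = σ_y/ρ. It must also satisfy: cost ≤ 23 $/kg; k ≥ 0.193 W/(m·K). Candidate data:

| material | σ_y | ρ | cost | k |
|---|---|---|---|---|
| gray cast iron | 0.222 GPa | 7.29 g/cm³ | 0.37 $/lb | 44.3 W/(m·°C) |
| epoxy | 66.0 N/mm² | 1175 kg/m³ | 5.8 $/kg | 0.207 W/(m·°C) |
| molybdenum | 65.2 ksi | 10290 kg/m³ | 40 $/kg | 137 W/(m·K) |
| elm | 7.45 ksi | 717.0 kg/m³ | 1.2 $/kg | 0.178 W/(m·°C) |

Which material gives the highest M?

Screen on constraints: cost ≤ 23 $/kg; k ≥ 0.193 W/(m·K). Survivors: gray cast iron, epoxy.
After converting to SI:
  gray cast iron: σ_y = 222.0 MPa, ρ = 7290 kg/m³
  epoxy: σ_y = 66.00 MPa, ρ = 1175 kg/m³
  epoxy: M = 56.2 kN·m/kg
  gray cast iron: M = 30.5 kN·m/kg
The maximum is for epoxy.

epoxy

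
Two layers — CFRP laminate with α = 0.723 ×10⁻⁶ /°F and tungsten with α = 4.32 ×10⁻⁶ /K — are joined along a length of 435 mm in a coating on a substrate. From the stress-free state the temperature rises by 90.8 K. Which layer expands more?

tungsten

CFRP laminate: α = 0.723×10⁻⁶/°F × 9/5 = 1.30×10⁻⁶/K.
α(CFRP laminate) = 1.30×10⁻⁶/K vs α(tungsten) = 4.32×10⁻⁶/K.
Higher α expands more for the same ΔT: tungsten.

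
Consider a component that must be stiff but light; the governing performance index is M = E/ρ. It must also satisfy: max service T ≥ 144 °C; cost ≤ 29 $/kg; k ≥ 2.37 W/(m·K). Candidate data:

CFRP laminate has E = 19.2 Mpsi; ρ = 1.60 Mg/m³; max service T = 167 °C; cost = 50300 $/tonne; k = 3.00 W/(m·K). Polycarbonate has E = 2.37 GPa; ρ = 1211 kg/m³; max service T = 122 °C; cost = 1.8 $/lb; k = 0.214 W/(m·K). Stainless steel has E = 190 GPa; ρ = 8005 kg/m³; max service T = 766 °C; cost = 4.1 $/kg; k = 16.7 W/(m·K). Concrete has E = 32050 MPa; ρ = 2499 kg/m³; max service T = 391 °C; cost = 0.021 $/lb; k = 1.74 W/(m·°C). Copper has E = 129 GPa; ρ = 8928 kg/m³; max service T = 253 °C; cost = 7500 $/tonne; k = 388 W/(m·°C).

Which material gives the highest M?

stainless steel

Screen on constraints: max service T ≥ 144 °C; cost ≤ 29 $/kg; k ≥ 2.37 W/(m·K). Survivors: stainless steel, copper.
Convert each candidate to consistent units, then evaluate M:
  stainless steel: E = 190.0 GPa, ρ = 8005 kg/m³
  copper: E = 129.0 GPa, ρ = 8928 kg/m³
  stainless steel: M = 23.7 MN·m/kg
  copper: M = 14.4 MN·m/kg
The maximum is for stainless steel.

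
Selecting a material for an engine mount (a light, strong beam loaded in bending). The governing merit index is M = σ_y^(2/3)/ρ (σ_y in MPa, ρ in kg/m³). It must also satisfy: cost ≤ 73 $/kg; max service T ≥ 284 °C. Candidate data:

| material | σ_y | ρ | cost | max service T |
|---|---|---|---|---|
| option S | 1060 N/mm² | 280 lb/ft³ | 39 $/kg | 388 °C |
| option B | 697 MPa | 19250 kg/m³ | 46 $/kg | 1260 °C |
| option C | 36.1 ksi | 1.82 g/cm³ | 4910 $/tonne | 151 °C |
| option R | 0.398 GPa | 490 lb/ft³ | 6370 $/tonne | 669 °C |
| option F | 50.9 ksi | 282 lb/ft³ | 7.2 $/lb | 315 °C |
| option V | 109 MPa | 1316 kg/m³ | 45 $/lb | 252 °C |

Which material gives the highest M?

Screen on constraints: cost ≤ 73 $/kg; max service T ≥ 284 °C. Survivors: option S, option B, option R, option F.
Convert each candidate to consistent units, then evaluate M:
  option S: σ_y = 1060 MPa, ρ = 4485 kg/m³
  option B: σ_y = 697.0 MPa, ρ = 19250 kg/m³
  option R: σ_y = 398.0 MPa, ρ = 7849 kg/m³
  option F: σ_y = 350.9 MPa, ρ = 4517 kg/m³
  option S: M = 23.2×10⁻³
  option F: M = 11.0×10⁻³
  option R: M = 6.89×10⁻³
  option B: M = 4.08×10⁻³
Option S ranks first.

option S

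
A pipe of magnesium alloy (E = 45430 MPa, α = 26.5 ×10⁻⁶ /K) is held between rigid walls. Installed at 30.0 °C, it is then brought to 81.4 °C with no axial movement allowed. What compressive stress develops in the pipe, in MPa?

E = 45430 MPa = 45.43 GPa.
ΔT = 51.40 K. Constrained thermal stress σ = E·α·ΔT = 45.43×10³ MPa × 26.5×10⁻⁶ × 51.40 = 61.9 MPa (compressive).

61.9 MPa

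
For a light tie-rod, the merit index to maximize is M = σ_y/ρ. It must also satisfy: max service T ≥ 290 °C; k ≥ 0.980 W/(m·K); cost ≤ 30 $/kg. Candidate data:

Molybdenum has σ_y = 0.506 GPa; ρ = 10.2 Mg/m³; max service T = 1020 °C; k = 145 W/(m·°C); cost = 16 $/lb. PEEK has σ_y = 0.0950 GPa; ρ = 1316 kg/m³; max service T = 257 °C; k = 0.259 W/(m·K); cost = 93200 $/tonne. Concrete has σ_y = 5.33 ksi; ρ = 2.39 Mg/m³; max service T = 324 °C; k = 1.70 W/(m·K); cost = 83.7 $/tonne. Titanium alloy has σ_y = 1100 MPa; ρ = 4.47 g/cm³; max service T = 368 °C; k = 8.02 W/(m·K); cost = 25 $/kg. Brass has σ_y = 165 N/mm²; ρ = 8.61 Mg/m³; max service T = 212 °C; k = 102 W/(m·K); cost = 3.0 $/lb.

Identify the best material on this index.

Screen on constraints: max service T ≥ 290 °C; k ≥ 0.980 W/(m·K); cost ≤ 30 $/kg. Survivors: concrete, titanium alloy.
Convert each candidate to consistent units, then evaluate M:
  concrete: σ_y = 36.75 MPa, ρ = 2390 kg/m³
  titanium alloy: σ_y = 1100 MPa, ρ = 4470 kg/m³
  titanium alloy: M = 246 kN·m/kg
  concrete: M = 15.4 kN·m/kg
Highest index: titanium alloy.

titanium alloy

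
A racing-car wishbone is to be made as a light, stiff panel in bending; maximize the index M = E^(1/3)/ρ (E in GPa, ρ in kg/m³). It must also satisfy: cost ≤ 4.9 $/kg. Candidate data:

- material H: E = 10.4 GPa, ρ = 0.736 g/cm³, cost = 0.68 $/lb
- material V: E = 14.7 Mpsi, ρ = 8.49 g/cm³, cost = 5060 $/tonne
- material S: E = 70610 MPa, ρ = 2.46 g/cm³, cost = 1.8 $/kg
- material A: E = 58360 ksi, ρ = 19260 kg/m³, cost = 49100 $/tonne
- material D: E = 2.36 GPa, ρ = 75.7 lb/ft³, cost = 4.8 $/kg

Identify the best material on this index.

material H

Screen on constraints: cost ≤ 4.9 $/kg. Survivors: material H, material S, material D.
Convert each candidate to consistent units, then evaluate M:
  material H: E = 10.40 GPa, ρ = 736.0 kg/m³
  material S: E = 70.61 GPa, ρ = 2460 kg/m³
  material D: E = 2.360 GPa, ρ = 1213 kg/m³
  material H: M = 2.97×10⁻³
  material S: M = 1.68×10⁻³
  material D: M = 1.10×10⁻³
The maximum is for material H.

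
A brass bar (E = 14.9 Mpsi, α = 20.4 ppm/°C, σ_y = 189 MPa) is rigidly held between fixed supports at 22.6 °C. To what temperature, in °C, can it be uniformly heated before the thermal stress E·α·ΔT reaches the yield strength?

113 °C

E = 14.9 Mpsi = 102.7 GPa.
E·α·ΔT = 189.0 MPa ⇒ ΔT = 189.0 / (102.7×10³ × 20.4×10⁻⁶) = 90.18 K.
T = 22.6 + 90.18 = 112.8 °C.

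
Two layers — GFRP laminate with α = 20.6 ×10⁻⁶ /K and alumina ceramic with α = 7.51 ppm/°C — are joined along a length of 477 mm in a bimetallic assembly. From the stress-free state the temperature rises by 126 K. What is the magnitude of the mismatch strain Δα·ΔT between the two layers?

1.65×10⁻³

Δα = |20.6 − 7.51|×10⁻⁶/K = 13.1×10⁻⁶/K.
Mismatch strain = Δα·ΔT = 13.1×10⁻⁶ × 126.0 = 1.65×10⁻³.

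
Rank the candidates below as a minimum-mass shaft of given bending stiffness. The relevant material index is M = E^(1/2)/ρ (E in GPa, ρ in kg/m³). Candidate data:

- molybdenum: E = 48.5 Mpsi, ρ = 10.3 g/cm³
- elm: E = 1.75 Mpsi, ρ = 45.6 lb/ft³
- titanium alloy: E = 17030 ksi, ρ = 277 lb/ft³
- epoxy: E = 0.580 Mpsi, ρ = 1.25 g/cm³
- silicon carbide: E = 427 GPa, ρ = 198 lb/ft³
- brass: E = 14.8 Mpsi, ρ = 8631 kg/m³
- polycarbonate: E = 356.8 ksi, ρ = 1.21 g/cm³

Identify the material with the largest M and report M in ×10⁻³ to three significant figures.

Normalizing units and computing the index:
  molybdenum: E = 334.4 GPa, ρ = 10300 kg/m³
  elm: E = 12.07 GPa, ρ = 730.4 kg/m³
  titanium alloy: E = 117.4 GPa, ρ = 4437 kg/m³
  epoxy: E = 3.999 GPa, ρ = 1250 kg/m³
  silicon carbide: E = 427.0 GPa, ρ = 3172 kg/m³
  brass: E = 102.0 GPa, ρ = 8631 kg/m³
  polycarbonate: E = 2.460 GPa, ρ = 1210 kg/m³
  silicon carbide: M = 6.52×10⁻³
  elm: M = 4.76×10⁻³
  titanium alloy: M = 2.44×10⁻³
  molybdenum: M = 1.78×10⁻³
  epoxy: M = 1.60×10⁻³
  polycarbonate: M = 1.30×10⁻³
  brass: M = 1.17×10⁻³
Silicon carbide ranks first.

silicon carbide, M = 6.52×10⁻³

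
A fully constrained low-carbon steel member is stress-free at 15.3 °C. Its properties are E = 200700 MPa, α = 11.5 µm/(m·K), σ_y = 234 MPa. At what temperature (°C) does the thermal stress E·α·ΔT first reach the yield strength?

E = 200700 MPa = 200.7 GPa.
E·α·ΔT = 234.0 MPa ⇒ ΔT = 234.0 / (200.7×10³ × 11.5×10⁻⁶) = 101.4 K.
T = 15.3 + 101.4 = 116.7 °C.

117 °C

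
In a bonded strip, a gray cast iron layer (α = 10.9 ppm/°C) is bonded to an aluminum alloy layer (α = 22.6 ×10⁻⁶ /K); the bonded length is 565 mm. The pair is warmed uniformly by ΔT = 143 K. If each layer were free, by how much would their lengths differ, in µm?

Δα = |10.9 − 22.6|×10⁻⁶/K = 11.7×10⁻⁶/K.
ΔL_mismatch = Δα·L·ΔT = 11.7×10⁻⁶ × 565.0 mm × 143.0 K = 945 µm.

945 µm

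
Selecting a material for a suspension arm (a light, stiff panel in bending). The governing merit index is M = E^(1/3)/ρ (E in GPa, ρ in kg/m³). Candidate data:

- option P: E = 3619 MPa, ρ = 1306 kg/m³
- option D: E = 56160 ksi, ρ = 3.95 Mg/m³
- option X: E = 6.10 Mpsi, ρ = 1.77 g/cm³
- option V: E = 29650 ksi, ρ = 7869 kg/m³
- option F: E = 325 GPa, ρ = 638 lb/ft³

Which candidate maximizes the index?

option X

Normalizing units and computing the index:
  option P: E = 3.619 GPa, ρ = 1306 kg/m³
  option D: E = 387.2 GPa, ρ = 3950 kg/m³
  option X: E = 42.06 GPa, ρ = 1770 kg/m³
  option V: E = 204.4 GPa, ρ = 7869 kg/m³
  option F: E = 325.0 GPa, ρ = 10220 kg/m³
  option X: M = 1.96×10⁻³
  option D: M = 1.85×10⁻³
  option P: M = 1.18×10⁻³
  option V: M = 0.749×10⁻³
  option F: M = 0.673×10⁻³
Option X ranks first.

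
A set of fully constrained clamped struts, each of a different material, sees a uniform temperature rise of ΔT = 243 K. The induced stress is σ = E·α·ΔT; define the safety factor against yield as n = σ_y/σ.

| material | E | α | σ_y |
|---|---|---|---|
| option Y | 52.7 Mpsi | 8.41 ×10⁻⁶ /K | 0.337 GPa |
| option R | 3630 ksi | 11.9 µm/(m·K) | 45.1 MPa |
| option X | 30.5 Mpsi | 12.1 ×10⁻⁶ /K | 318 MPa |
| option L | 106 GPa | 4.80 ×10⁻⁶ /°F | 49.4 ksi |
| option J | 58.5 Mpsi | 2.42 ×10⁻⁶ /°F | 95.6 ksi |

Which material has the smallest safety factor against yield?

option Y

Converting E to GPa, α to ×10⁻⁶/K, σ_y to MPa, then σ and n for each:
  option Y: E = 363.4, α = 8.41, σ_y = 337.0 → σ = 743 MPa, n = 0.454
  option R: E = 25.03, α = 11.9, σ_y = 45.10 → σ = 72.4 MPa, n = 0.623
  option X: E = 210.3, α = 12.1, σ_y = 318.0 → σ = 618 MPa, n = 0.514
  option L: E = 106.0, α = 8.64, σ_y = 340.6 → σ = 223 MPa, n = 1.53
  option J: E = 403.3, α = 4.36, σ_y = 659.1 → σ = 427 MPa, n = 1.54
Option Y has the lowest safety factor, n = 0.454.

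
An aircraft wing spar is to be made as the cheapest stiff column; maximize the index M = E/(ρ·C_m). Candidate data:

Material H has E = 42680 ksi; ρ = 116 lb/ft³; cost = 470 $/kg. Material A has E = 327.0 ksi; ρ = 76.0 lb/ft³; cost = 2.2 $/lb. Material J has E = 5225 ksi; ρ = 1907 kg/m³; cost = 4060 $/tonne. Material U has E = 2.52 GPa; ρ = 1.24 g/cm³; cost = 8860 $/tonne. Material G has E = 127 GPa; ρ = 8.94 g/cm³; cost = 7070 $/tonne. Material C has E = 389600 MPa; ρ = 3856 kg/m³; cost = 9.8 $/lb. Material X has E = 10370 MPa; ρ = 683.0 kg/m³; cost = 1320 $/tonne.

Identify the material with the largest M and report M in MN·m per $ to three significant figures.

material X, M = 11.5 MN·m per $

Convert each candidate to consistent units, then evaluate M:
  material H: E = 294.3 GPa, ρ = 1858 kg/m³, cost = 470.0 $/kg
  material A: E = 2.255 GPa, ρ = 1217 kg/m³, cost = 4.850 $/kg
  material J: E = 36.03 GPa, ρ = 1907 kg/m³, cost = 4.060 $/kg
  material U: E = 2.520 GPa, ρ = 1240 kg/m³, cost = 8.860 $/kg
  material G: E = 127.0 GPa, ρ = 8940 kg/m³, cost = 7.070 $/kg
  material C: E = 389.6 GPa, ρ = 3856 kg/m³, cost = 21.60 $/kg
  material X: E = 10.37 GPa, ρ = 683.0 kg/m³, cost = 1.320 $/kg
  material X: M = 11.5 MN·m per $
  material C: M = 4.68 MN·m per $
  material J: M = 4.65 MN·m per $
  material G: M = 2.01 MN·m per $
  material A: M = 0.382 MN·m per $
  material H: M = 0.337 MN·m per $
  material U: M = 0.229 MN·m per $
The maximum is for material X.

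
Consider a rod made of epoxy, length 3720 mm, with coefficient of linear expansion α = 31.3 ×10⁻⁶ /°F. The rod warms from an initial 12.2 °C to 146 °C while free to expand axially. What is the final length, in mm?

3748.0 mm

Convert α: 31.3×10⁻⁶/°F × (9/5) = 56.3×10⁻⁶/K.
ΔT = 146 − 12.2 = 133.8 K.
ΔL = α·L₀·ΔT = 56.3×10⁻⁶ × 3720 mm × 133.8 K = 28.0 mm.
L = L₀ + ΔL = 3720 + 28.0 = 3748.0 mm.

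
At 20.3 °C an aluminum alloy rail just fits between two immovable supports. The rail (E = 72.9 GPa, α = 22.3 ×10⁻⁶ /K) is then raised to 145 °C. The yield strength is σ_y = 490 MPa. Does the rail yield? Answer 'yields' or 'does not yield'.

ΔT = 124.7 K. Constrained thermal stress σ = E·α·ΔT = 72.90×10³ MPa × 22.3×10⁻⁶ × 124.7 = 203 MPa (compressive).
Compare to σ_y = 490 MPa: σ < σ_y, so it does not yield.

does not yield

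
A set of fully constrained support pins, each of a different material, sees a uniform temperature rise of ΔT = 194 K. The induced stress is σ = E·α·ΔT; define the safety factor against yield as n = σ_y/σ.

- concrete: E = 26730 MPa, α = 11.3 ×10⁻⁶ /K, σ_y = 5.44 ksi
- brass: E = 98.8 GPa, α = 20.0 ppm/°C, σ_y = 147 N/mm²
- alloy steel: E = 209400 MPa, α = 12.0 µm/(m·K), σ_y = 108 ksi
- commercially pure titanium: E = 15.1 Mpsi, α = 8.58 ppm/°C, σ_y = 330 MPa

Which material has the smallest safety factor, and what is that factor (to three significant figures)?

brass, n = 0.383

With everything in SI (GPa, ×10⁻⁶/K, MPa):
  concrete: E = 26.73, α = 11.3, σ_y = 37.51 → σ = 58.6 MPa, n = 0.640
  brass: E = 98.80, α = 20.0, σ_y = 147.0 → σ = 383 MPa, n = 0.383
  alloy steel: E = 209.4, α = 12.0, σ_y = 744.6 → σ = 487 MPa, n = 1.53
  commercially pure titanium: E = 104.1, α = 8.58, σ_y = 330.0 → σ = 173 MPa, n = 1.90
The minimum is brass at n = 0.383.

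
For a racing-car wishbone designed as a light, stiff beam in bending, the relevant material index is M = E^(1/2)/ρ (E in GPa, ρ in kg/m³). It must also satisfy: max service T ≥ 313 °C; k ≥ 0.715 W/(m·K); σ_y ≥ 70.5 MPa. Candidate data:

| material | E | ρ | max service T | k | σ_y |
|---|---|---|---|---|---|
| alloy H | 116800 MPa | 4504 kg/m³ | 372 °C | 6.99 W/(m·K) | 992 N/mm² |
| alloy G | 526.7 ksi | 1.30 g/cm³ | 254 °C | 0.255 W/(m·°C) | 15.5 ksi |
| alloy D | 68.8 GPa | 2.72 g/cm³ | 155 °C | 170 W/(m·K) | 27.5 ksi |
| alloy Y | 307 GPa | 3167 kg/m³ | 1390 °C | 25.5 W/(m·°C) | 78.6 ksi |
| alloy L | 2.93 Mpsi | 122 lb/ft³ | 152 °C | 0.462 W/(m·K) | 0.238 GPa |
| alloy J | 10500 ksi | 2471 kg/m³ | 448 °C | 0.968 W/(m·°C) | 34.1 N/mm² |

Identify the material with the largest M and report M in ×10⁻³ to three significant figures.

Screen on constraints: max service T ≥ 313 °C; k ≥ 0.715 W/(m·K); σ_y ≥ 70.5 MPa. Survivors: alloy H, alloy Y.
After converting to SI:
  alloy H: E = 116.8 GPa, ρ = 4504 kg/m³
  alloy Y: E = 307.0 GPa, ρ = 3167 kg/m³
  alloy Y: M = 5.53×10⁻³
  alloy H: M = 2.40×10⁻³
Alloy Y has the largest M.

alloy Y, M = 5.53×10⁻³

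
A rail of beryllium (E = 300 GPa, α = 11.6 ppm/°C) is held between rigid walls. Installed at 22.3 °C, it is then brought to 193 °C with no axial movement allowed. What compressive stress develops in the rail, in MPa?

ΔT = 170.7 K. Constrained thermal stress σ = E·α·ΔT = 300.0×10³ MPa × 11.6×10⁻⁶ × 170.7 = 594 MPa (compressive).

594 MPa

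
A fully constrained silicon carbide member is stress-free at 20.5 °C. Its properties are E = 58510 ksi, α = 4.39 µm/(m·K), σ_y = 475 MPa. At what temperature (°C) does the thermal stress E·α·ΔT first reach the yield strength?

E = 58510 ksi = 403.4 GPa.
E·α·ΔT = 475.0 MPa ⇒ ΔT = 475.0 / (403.4×10³ × 4.39×10⁻⁶) = 268.2 K.
T = 20.5 + 268.2 = 288.7 °C.

289 °C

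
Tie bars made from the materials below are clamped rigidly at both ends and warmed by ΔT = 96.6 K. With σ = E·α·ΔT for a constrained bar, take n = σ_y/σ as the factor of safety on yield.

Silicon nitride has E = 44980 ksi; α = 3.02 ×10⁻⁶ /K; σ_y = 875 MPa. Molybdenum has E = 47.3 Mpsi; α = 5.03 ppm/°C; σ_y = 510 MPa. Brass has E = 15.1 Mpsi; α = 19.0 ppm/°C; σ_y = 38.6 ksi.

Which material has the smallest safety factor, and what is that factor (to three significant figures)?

Per material, after unit conversion:
  silicon nitride: E = 310.1, α = 3.02, σ_y = 875.0 → σ = 90.5 MPa, n = 9.67
  molybdenum: E = 326.1, α = 5.03, σ_y = 510.0 → σ = 158 MPa, n = 3.22
  brass: E = 104.1, α = 19.0, σ_y = 266.1 → σ = 191 MPa, n = 1.39
The minimum is brass at n = 1.39.

brass, n = 1.39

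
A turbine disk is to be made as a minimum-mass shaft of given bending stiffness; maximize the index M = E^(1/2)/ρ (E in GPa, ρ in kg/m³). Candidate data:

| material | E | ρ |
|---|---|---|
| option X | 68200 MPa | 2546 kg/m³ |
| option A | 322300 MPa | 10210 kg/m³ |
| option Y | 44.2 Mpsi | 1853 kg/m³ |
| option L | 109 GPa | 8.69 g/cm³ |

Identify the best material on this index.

Normalizing units and computing the index:
  option X: E = 68.20 GPa, ρ = 2546 kg/m³
  option A: E = 322.3 GPa, ρ = 10210 kg/m³
  option Y: E = 304.7 GPa, ρ = 1853 kg/m³
  option L: E = 109.0 GPa, ρ = 8690 kg/m³
  option Y: M = 9.42×10⁻³
  option X: M = 3.24×10⁻³
  option A: M = 1.76×10⁻³
  option L: M = 1.20×10⁻³
The maximum is for option Y.

option Y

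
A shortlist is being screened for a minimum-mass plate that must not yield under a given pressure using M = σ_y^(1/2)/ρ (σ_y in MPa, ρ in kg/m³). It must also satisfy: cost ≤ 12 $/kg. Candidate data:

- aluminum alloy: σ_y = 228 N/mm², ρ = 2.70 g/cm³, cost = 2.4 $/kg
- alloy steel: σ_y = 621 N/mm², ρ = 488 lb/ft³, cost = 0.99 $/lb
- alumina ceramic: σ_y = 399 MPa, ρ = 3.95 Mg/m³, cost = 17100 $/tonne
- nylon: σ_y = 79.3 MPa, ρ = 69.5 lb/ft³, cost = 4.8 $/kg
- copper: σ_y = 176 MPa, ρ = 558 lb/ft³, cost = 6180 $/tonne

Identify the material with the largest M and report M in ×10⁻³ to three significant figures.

Screen on constraints: cost ≤ 12 $/kg. Survivors: aluminum alloy, alloy steel, nylon, copper.
Putting every candidate on a common basis:
  aluminum alloy: σ_y = 228.0 MPa, ρ = 2700 kg/m³
  alloy steel: σ_y = 621.0 MPa, ρ = 7817 kg/m³
  nylon: σ_y = 79.30 MPa, ρ = 1113 kg/m³
  copper: σ_y = 176.0 MPa, ρ = 8938 kg/m³
  nylon: M = 8.00×10⁻³
  aluminum alloy: M = 5.59×10⁻³
  alloy steel: M = 3.19×10⁻³
  copper: M = 1.48×10⁻³
Nylon has the largest M.

nylon, M = 8.00×10⁻³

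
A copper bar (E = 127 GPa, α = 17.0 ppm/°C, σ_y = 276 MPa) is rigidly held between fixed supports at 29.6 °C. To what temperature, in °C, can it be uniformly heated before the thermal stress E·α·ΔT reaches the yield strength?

157 °C

E·α·ΔT = 276.0 MPa ⇒ ΔT = 276.0 / (127.0×10³ × 17.0×10⁻⁶) = 127.8 K.
T = 29.6 + 127.8 = 157.4 °C.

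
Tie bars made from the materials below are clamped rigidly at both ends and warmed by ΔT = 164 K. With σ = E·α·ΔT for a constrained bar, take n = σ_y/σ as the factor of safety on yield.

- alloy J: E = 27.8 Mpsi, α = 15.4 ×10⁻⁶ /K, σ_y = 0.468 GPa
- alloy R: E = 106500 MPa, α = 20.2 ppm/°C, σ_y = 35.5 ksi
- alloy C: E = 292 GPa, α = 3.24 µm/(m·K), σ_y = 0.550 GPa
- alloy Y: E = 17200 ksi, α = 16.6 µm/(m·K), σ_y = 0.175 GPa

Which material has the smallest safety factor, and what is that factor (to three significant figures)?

Converting E to GPa, α to ×10⁻⁶/K, σ_y to MPa, then σ and n for each:
  alloy J: E = 191.7, α = 15.4, σ_y = 468.0 → σ = 484 MPa, n = 0.967
  alloy R: E = 106.5, α = 20.2, σ_y = 244.8 → σ = 353 MPa, n = 0.694
  alloy C: E = 292.0, α = 3.24, σ_y = 550.0 → σ = 155 MPa, n = 3.54
  alloy Y: E = 118.6, α = 16.6, σ_y = 175.0 → σ = 323 MPa, n = 0.542
Alloy Y has the lowest safety factor, n = 0.542.

alloy Y, n = 0.542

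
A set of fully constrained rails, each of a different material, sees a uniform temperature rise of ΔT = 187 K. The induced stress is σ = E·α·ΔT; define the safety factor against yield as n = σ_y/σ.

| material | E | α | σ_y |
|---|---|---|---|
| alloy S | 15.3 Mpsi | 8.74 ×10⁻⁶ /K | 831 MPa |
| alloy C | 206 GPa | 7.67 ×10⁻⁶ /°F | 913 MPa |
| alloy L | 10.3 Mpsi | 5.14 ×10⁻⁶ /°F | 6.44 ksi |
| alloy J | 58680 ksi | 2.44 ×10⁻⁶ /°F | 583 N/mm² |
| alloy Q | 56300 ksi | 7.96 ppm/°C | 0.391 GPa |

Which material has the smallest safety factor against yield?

Per material, after unit conversion:
  alloy S: E = 105.5, α = 8.74, σ_y = 831.0 → σ = 172 MPa, n = 4.82
  alloy C: E = 206.0, α = 13.8, σ_y = 913.0 → σ = 532 MPa, n = 1.72
  alloy L: E = 71.02, α = 9.25, σ_y = 44.40 → σ = 123 MPa, n = 0.361
  alloy J: E = 404.6, α = 4.39, σ_y = 583.0 → σ = 332 MPa, n = 1.75
  alloy Q: E = 388.2, α = 7.96, σ_y = 391.0 → σ = 578 MPa, n = 0.677
The minimum is alloy L at n = 0.361.

alloy L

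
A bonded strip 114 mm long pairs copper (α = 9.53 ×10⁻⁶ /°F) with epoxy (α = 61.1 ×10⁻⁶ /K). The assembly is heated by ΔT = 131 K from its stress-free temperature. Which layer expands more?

epoxy

copper: α = 9.53×10⁻⁶/°F × 9/5 = 17.2×10⁻⁶/K.
α(copper) = 17.2×10⁻⁶/K vs α(epoxy) = 61.1×10⁻⁶/K.
Higher α expands more for the same ΔT: epoxy.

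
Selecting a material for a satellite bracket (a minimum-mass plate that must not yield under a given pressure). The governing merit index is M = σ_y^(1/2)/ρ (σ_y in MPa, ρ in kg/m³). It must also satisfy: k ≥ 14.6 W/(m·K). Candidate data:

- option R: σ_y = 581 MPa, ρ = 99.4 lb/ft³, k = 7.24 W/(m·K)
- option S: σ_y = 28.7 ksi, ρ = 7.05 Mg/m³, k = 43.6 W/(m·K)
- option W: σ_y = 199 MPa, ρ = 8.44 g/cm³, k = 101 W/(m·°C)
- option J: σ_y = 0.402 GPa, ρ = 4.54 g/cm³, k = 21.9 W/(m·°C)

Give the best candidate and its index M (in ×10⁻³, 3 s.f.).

Screen on constraints: k ≥ 14.6 W/(m·K). Survivors: option S, option W, option J.
Normalizing units and computing the index:
  option S: σ_y = 197.9 MPa, ρ = 7050 kg/m³
  option W: σ_y = 199.0 MPa, ρ = 8440 kg/m³
  option J: σ_y = 402.0 MPa, ρ = 4540 kg/m³
  option J: M = 4.42×10⁻³
  option S: M = 2.00×10⁻³
  option W: M = 1.67×10⁻³
Highest index: option J.

option J, M = 4.42×10⁻³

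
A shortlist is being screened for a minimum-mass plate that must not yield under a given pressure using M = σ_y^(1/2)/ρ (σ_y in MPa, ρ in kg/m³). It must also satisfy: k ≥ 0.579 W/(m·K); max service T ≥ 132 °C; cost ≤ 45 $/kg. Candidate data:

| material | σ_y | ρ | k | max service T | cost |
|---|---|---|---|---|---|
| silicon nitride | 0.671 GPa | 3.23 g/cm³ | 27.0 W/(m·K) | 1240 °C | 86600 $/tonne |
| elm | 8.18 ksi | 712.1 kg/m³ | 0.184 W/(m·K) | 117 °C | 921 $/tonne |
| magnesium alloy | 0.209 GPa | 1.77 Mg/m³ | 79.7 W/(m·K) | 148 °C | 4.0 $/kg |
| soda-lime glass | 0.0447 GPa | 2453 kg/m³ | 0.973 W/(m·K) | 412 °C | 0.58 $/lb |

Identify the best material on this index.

magnesium alloy

Screen on constraints: k ≥ 0.579 W/(m·K); max service T ≥ 132 °C; cost ≤ 45 $/kg. Survivors: magnesium alloy, soda-lime glass.
Normalizing units and computing the index:
  magnesium alloy: σ_y = 209.0 MPa, ρ = 1770 kg/m³
  soda-lime glass: σ_y = 44.70 MPa, ρ = 2453 kg/m³
  magnesium alloy: M = 8.17×10⁻³
  soda-lime glass: M = 2.73×10⁻³
Magnesium alloy has the largest M.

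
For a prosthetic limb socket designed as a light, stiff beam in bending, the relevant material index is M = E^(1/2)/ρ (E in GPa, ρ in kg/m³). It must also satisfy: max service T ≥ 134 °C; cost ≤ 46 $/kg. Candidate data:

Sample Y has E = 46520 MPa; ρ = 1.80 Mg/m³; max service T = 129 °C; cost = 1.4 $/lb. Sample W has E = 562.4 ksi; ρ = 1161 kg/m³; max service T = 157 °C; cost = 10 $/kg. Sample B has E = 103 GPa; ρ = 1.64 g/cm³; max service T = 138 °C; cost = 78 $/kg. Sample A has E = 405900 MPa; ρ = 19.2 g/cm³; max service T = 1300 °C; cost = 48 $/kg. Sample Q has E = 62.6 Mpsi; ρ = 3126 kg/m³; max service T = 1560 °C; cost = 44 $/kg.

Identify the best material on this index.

sample Q

Screen on constraints: max service T ≥ 134 °C; cost ≤ 46 $/kg. Survivors: sample W, sample Q.
Convert each candidate to consistent units, then evaluate M:
  sample W: E = 3.878 GPa, ρ = 1161 kg/m³
  sample Q: E = 431.6 GPa, ρ = 3126 kg/m³
  sample Q: M = 6.65×10⁻³
  sample W: M = 1.70×10⁻³
The maximum is for sample Q.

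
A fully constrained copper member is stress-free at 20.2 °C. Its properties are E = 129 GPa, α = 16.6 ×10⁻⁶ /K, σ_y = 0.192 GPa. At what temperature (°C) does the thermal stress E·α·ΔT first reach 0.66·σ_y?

σ_y = 0.192 GPa = 192.0 MPa.
E·α·ΔT = 126.7 MPa ⇒ ΔT = 126.7 / (129.0×10³ × 16.6×10⁻⁶) = 59.18 K.
T = 20.2 + 59.18 = 79.38 °C.

79.4 °C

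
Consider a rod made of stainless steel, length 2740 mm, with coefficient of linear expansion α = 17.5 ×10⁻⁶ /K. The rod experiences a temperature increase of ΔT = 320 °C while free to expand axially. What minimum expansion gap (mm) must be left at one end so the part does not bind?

15.3 mm

ΔL = α·L₀·ΔT = 17.5×10⁻⁶ × 2740 mm × 320.0 K = 15.3 mm.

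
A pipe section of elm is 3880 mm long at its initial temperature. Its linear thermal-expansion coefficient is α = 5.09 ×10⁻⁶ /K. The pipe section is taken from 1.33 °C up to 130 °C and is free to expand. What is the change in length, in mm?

ΔT = 130 − 1.33 = 128.7 K.
ΔL = α·L₀·ΔT = 5.09×10⁻⁶ × 3880 mm × 128.7 K = 2.54 mm.

2.54 mm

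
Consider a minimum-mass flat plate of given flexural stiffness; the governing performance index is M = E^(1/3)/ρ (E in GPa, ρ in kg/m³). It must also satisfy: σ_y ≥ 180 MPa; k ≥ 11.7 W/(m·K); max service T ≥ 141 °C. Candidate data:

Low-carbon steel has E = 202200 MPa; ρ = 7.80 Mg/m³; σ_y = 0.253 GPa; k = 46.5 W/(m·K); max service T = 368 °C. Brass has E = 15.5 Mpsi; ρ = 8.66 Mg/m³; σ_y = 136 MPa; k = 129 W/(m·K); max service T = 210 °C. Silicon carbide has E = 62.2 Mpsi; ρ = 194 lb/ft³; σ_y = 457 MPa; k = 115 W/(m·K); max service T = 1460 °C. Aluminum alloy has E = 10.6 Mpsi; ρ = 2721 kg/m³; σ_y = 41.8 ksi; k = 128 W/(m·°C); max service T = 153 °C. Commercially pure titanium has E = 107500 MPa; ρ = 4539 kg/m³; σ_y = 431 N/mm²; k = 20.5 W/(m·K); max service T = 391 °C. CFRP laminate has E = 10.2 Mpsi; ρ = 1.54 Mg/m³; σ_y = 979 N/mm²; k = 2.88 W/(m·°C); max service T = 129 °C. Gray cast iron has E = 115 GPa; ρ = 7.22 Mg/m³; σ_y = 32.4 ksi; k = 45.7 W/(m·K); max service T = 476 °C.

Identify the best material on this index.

Screen on constraints: σ_y ≥ 180 MPa; k ≥ 11.7 W/(m·K); max service T ≥ 141 °C. Survivors: low-carbon steel, silicon carbide, aluminum alloy, commercially pure titanium, gray cast iron.
Putting every candidate on a common basis:
  low-carbon steel: E = 202.2 GPa, ρ = 7800 kg/m³
  silicon carbide: E = 428.9 GPa, ρ = 3108 kg/m³
  aluminum alloy: E = 73.08 GPa, ρ = 2721 kg/m³
  commercially pure titanium: E = 107.5 GPa, ρ = 4539 kg/m³
  gray cast iron: E = 115.0 GPa, ρ = 7220 kg/m³
  silicon carbide: M = 2.43×10⁻³
  aluminum alloy: M = 1.54×10⁻³
  commercially pure titanium: M = 1.05×10⁻³
  low-carbon steel: M = 0.752×10⁻³
  gray cast iron: M = 0.674×10⁻³
Silicon carbide has the largest M.

silicon carbide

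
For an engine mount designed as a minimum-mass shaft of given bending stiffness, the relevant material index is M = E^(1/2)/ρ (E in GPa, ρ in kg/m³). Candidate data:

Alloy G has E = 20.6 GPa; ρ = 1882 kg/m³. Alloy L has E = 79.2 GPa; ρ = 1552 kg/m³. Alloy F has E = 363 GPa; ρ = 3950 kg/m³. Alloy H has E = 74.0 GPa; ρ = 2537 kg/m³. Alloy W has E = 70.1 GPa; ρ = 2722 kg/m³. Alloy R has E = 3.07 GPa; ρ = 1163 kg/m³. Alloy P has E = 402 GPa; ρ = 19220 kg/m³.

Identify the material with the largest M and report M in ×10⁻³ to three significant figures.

Per-candidate index values:
  alloy L: M = 5.73×10⁻³
  alloy F: M = 4.82×10⁻³
  alloy H: M = 3.39×10⁻³
  alloy W: M = 3.08×10⁻³
  alloy G: M = 2.41×10⁻³
  alloy R: M = 1.51×10⁻³
  alloy P: M = 1.04×10⁻³
Alloy L has the largest M.

alloy L, M = 5.73×10⁻³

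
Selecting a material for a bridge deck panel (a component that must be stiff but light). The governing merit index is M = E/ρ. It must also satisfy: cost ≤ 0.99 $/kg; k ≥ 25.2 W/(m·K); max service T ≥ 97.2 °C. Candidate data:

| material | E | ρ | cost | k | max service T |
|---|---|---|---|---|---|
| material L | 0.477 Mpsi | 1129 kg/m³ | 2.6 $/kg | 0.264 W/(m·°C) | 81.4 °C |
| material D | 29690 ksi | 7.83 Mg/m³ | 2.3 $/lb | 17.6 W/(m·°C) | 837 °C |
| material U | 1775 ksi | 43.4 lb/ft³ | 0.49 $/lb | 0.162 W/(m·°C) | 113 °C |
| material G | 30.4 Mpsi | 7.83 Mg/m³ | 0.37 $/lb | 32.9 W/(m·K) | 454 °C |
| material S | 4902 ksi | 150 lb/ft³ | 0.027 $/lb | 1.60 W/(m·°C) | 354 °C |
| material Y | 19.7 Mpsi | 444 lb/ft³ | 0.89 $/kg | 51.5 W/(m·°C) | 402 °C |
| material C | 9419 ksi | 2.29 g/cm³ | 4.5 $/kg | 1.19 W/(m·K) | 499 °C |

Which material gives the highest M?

Screen on constraints: cost ≤ 0.99 $/kg; k ≥ 25.2 W/(m·K); max service T ≥ 97.2 °C. Survivors: material G, material Y.
In SI units:
  material G: E = 209.6 GPa, ρ = 7830 kg/m³
  material Y: E = 135.8 GPa, ρ = 7112 kg/m³
  material G: M = 26.8 MN·m/kg
  material Y: M = 19.1 MN·m/kg
Highest index: material G.

material G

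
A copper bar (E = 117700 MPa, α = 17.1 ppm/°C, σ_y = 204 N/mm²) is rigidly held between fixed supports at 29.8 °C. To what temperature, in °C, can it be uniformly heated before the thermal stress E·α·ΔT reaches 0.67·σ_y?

97.7 °C

E = 117700 MPa = 117.7 GPa.
σ_y = 204 N/mm² = 204.0 MPa.
E·α·ΔT = 136.7 MPa ⇒ ΔT = 136.7 / (117.7×10³ × 17.1×10⁻⁶) = 67.91 K.
T = 29.8 + 67.91 = 97.71 °C.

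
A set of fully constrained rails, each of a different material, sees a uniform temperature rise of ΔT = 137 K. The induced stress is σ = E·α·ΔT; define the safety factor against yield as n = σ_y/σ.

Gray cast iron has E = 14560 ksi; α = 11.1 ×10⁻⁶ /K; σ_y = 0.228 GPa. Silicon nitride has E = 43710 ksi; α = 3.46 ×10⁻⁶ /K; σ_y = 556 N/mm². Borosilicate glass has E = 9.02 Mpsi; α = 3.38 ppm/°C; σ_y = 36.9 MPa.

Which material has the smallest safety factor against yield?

borosilicate glass

With everything in SI (GPa, ×10⁻⁶/K, MPa):
  gray cast iron: E = 100.4, α = 11.1, σ_y = 228.0 → σ = 153 MPa, n = 1.49
  silicon nitride: E = 301.4, α = 3.46, σ_y = 556.0 → σ = 143 MPa, n = 3.89
  borosilicate glass: E = 62.19, α = 3.38, σ_y = 36.90 → σ = 28.8 MPa, n = 1.28
Borosilicate glass has the lowest safety factor, n = 1.28.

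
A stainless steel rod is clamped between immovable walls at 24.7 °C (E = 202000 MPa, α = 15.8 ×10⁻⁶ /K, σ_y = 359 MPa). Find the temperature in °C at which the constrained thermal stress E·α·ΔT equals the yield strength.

E = 202000 MPa = 202.0 GPa.
E·α·ΔT = 359.0 MPa ⇒ ΔT = 359.0 / (202.0×10³ × 15.8×10⁻⁶) = 112.5 K.
T = 24.7 + 112.5 = 137.2 °C.

137 °C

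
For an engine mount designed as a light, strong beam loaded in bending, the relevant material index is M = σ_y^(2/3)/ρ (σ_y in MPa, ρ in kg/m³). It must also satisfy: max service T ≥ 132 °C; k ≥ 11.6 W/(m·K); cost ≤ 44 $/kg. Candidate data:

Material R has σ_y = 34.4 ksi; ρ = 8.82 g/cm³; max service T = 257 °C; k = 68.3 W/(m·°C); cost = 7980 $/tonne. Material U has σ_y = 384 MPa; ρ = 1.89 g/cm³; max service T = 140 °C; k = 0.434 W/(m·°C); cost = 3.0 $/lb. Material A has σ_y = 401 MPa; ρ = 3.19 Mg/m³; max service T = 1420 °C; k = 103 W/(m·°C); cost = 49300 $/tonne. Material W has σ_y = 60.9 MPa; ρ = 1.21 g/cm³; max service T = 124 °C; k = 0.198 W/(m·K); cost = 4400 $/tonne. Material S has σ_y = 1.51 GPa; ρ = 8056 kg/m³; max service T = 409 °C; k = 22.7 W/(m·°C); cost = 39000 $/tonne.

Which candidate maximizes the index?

material S

Screen on constraints: max service T ≥ 132 °C; k ≥ 11.6 W/(m·K); cost ≤ 44 $/kg. Survivors: material R, material S.
After converting to SI:
  material R: σ_y = 237.2 MPa, ρ = 8820 kg/m³
  material S: σ_y = 1510 MPa, ρ = 8056 kg/m³
  material S: M = 16.3×10⁻³
  material R: M = 4.34×10⁻³
Material S ranks first.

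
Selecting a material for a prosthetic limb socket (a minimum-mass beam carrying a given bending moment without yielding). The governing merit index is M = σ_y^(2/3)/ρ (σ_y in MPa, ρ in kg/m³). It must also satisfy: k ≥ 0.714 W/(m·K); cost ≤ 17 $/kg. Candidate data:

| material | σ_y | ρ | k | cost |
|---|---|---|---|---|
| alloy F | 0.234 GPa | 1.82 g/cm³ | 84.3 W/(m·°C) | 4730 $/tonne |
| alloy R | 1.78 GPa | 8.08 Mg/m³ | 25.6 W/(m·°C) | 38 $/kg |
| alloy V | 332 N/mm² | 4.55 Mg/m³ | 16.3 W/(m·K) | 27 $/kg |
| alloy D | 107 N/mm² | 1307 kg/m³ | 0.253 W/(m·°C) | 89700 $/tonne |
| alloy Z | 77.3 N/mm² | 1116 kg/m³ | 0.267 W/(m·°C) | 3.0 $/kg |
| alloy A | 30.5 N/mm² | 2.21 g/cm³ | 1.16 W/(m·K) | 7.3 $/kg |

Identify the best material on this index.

alloy F

Screen on constraints: k ≥ 0.714 W/(m·K); cost ≤ 17 $/kg. Survivors: alloy F, alloy A.
Convert each candidate to consistent units, then evaluate M:
  alloy F: σ_y = 234.0 MPa, ρ = 1820 kg/m³
  alloy A: σ_y = 30.50 MPa, ρ = 2210 kg/m³
  alloy F: M = 20.9×10⁻³
  alloy A: M = 4.42×10⁻³
The maximum is for alloy F.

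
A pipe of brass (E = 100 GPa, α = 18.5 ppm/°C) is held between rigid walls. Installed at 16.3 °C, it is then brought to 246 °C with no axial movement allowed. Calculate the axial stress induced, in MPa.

ΔT = 229.7 K. Constrained thermal stress σ = E·α·ΔT = 100.0×10³ MPa × 18.5×10⁻⁶ × 229.7 = 425 MPa (compressive).

425 MPa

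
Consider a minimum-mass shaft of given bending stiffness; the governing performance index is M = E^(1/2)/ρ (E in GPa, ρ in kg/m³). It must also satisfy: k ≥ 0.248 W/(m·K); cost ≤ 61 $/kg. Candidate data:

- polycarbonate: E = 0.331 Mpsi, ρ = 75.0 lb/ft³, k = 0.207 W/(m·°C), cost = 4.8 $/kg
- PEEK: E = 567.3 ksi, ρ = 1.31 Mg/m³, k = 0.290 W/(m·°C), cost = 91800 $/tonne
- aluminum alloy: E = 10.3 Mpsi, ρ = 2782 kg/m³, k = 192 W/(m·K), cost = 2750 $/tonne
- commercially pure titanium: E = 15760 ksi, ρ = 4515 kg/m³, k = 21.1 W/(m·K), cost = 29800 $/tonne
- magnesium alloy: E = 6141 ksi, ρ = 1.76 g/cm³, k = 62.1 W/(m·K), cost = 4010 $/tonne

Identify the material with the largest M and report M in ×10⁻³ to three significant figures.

magnesium alloy, M = 3.70×10⁻³

Screen on constraints: k ≥ 0.248 W/(m·K); cost ≤ 61 $/kg. Survivors: aluminum alloy, commercially pure titanium, magnesium alloy.
In SI units:
  aluminum alloy: E = 71.02 GPa, ρ = 2782 kg/m³
  commercially pure titanium: E = 108.7 GPa, ρ = 4515 kg/m³
  magnesium alloy: E = 42.34 GPa, ρ = 1760 kg/m³
  magnesium alloy: M = 3.70×10⁻³
  aluminum alloy: M = 3.03×10⁻³
  commercially pure titanium: M = 2.31×10⁻³
Magnesium alloy ranks first.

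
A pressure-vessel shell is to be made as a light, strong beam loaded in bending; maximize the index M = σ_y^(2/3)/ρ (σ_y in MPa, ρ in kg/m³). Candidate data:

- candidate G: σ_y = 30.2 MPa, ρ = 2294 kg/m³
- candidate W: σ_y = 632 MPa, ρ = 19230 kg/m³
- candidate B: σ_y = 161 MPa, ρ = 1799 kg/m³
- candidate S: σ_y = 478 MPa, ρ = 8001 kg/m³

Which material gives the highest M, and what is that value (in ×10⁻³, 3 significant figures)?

candidate B, M = 16.5×10⁻³

Computing M directly (units already consistent):
  candidate B: M = 16.5×10⁻³
  candidate S: M = 7.64×10⁻³
  candidate G: M = 4.23×10⁻³
  candidate W: M = 3.83×10⁻³
The maximum is for candidate B.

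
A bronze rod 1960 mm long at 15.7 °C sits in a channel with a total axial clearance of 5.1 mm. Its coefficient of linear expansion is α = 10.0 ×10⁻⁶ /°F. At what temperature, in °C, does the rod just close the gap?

160 °C

α = 10.0×10⁻⁶/°F × 9/5 = 18.0×10⁻⁶/K.
α·L₀·ΔT = 5.1 mm ⇒ ΔT = 5.1 / (18.0×10⁻⁶ × 1960.0) = 144.6 K.
T = 15.7 + 144.6 = 160.3 °C.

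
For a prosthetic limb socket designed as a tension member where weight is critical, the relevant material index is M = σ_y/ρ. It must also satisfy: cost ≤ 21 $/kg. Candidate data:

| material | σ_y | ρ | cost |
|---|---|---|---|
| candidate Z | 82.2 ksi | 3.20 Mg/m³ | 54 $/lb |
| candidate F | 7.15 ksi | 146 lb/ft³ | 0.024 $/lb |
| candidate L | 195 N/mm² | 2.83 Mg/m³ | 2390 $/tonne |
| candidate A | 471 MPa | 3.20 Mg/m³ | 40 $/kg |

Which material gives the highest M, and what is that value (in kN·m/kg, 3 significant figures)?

candidate L, M = 68.9 kN·m/kg

Screen on constraints: cost ≤ 21 $/kg. Survivors: candidate F, candidate L.
Convert each candidate to consistent units, then evaluate M:
  candidate F: σ_y = 49.30 MPa, ρ = 2339 kg/m³
  candidate L: σ_y = 195.0 MPa, ρ = 2830 kg/m³
  candidate L: M = 68.9 kN·m/kg
  candidate F: M = 21.1 kN·m/kg
Candidate L ranks first.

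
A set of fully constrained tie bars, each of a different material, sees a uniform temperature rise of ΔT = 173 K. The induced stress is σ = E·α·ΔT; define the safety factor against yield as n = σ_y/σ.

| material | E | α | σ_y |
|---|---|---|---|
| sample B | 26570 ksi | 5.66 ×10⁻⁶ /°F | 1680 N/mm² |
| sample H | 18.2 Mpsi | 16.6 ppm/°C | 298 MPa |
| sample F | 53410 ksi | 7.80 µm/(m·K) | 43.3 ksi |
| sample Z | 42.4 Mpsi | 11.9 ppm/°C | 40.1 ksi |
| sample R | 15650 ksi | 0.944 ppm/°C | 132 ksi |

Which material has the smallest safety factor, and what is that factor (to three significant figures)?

Converting E to GPa, α to ×10⁻⁶/K, σ_y to MPa, then σ and n for each:
  sample B: E = 183.2, α = 10.2, σ_y = 1680 → σ = 323 MPa, n = 5.20
  sample H: E = 125.5, α = 16.6, σ_y = 298.0 → σ = 360 MPa, n = 0.827
  sample F: E = 368.2, α = 7.80, σ_y = 298.5 → σ = 497 MPa, n = 0.601
  sample Z: E = 292.3, α = 11.9, σ_y = 276.5 → σ = 602 MPa, n = 0.459
  sample R: E = 107.9, α = 0.944, σ_y = 910.1 → σ = 17.6 MPa, n = 51.6
Sample Z has the lowest safety factor, n = 0.459.

sample Z, n = 0.459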